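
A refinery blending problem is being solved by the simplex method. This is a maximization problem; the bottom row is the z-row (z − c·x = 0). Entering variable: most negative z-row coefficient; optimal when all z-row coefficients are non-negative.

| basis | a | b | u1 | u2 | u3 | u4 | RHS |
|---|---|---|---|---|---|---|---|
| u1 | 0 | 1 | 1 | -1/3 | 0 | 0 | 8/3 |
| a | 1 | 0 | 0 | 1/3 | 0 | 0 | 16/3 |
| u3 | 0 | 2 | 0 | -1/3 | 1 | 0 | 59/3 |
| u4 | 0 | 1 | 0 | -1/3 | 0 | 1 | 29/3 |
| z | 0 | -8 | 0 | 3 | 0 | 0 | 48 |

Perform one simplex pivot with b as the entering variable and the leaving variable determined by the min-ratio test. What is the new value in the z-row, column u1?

Ratio test on column b — row 1: (8/3)/1 = 8/3; row 2: entry 0 ≤ 0; row 3: (59/3)/2 = 59/6; row 4: (29/3)/1 = 29/3. Minimum is 8/3 at row 1 (u1 leaves); pivot element 1.
Divide row 1 by 1; eliminate column b from the other rows.
z-row update in column u1: 0 − (-8)·1 = 8.

8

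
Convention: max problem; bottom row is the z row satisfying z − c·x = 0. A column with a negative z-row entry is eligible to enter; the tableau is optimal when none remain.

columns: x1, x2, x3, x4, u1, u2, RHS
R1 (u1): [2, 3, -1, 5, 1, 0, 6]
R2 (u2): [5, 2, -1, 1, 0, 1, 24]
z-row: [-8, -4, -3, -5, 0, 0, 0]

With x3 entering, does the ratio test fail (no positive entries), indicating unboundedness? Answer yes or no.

yes

Every constraint-row entry in column x3 is ≤ 0, so increasing x3 is unbounded.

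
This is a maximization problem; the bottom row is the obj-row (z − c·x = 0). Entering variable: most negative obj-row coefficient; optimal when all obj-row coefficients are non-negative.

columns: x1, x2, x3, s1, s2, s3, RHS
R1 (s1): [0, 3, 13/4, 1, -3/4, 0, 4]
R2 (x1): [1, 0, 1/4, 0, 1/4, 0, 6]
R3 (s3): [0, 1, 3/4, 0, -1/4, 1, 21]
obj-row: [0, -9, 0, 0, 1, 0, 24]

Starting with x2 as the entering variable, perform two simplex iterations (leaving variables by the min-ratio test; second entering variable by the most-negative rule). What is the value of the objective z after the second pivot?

Ratio test on column x2 — row 1: 4/3 = 4/3; row 2: entry 0 ≤ 0; row 3: 21/1 = 21. Minimum is 4/3 at row 1 (s1 leaves); pivot element 3.
Pivot on row 1; the obj-row RHS becomes 24 − (-9)·(4/3) = 36.
Next entering variable (most negative obj-row entry -5/4): s2.
Ratio test on column s2 — row 1: entry -1/4 ≤ 0; row 2: 6/(1/4) = 24; row 3: entry 0 ≤ 0. Minimum is 24 at row 2 (x1 leaves); pivot element 1/4.
After the second pivot the obj-row RHS is 36 − (-5/4)·24 = 66.

66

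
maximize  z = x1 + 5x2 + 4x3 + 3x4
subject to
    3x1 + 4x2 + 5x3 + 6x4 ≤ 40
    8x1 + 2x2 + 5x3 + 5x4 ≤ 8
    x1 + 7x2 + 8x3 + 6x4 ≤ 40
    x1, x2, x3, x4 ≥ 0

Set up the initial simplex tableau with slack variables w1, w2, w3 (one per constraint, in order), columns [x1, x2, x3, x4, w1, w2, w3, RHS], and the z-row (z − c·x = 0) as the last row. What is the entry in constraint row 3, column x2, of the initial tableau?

Constraint 3 has coefficient 7 on x2.

7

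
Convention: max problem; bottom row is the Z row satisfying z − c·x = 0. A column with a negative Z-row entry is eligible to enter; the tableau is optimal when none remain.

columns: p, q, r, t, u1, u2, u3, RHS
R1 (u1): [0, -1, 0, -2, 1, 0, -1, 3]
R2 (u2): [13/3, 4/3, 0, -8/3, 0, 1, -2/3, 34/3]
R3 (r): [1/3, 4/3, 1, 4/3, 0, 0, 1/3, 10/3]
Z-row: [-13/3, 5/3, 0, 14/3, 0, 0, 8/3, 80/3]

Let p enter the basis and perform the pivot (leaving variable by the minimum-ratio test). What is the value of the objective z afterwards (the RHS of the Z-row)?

Ratio test on column p — row 1: entry 0 ≤ 0; row 2: (34/3)/(13/3) = 34/13; row 3: (10/3)/(1/3) = 10. Minimum is 34/13 at row 2 (u2 leaves); pivot element 13/3.
Pivot on row 2; the Z-row RHS becomes 80/3 − (-13/3)·(34/13) = 38.

38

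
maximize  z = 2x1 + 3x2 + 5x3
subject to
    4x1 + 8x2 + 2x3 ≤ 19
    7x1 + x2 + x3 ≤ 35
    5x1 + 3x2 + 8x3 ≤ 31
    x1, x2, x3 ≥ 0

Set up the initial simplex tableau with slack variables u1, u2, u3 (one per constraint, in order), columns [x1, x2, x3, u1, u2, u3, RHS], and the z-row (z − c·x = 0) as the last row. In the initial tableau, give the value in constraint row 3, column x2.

3

Constraint 3 has coefficient 3 on x2.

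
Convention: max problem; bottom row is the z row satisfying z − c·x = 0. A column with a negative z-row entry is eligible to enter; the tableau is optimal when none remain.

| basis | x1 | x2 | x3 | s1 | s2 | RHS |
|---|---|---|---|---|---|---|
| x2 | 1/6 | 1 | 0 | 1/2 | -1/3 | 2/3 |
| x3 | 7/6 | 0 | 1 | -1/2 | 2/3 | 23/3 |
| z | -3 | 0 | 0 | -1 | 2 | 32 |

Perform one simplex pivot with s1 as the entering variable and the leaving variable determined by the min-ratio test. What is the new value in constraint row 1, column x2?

Ratio test on column s1 — row 1: (2/3)/(1/2) = 4/3; row 2: entry -1/2 ≤ 0. Minimum is 4/3 at row 1 (x2 leaves); pivot element 1/2.
Divide row 1 by 1/2; eliminate column s1 from the other rows.
In the new row 1, the x2 entry is the old entry divided by the pivot: 1/(1/2) = 2.

2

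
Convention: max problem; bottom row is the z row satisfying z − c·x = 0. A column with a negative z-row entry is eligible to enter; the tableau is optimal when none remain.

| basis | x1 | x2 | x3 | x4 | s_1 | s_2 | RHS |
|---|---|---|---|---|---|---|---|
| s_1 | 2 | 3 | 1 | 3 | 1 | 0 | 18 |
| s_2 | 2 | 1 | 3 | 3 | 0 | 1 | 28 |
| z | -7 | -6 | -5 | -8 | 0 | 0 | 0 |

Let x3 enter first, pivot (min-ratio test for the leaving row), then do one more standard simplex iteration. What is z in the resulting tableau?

Ratio test on column x3 — row 1: 18/1 = 18; row 2: 28/3 = 28/3. Minimum is 28/3 at row 2 (s_2 leaves); pivot element 3.
Pivot on row 2; the z-row RHS becomes 0 − (-5)·(28/3) = 140/3.
Next entering variable (most negative z-row entry -13/3): x2.
Ratio test on column x2 — row 1: (26/3)/(8/3) = 13/4; row 2: (28/3)/(1/3) = 28. Minimum is 13/4 at row 1 (s_1 leaves); pivot element 8/3.
After the second pivot the z-row RHS is 140/3 − (-13/3)·(13/4) = 243/4.

243/4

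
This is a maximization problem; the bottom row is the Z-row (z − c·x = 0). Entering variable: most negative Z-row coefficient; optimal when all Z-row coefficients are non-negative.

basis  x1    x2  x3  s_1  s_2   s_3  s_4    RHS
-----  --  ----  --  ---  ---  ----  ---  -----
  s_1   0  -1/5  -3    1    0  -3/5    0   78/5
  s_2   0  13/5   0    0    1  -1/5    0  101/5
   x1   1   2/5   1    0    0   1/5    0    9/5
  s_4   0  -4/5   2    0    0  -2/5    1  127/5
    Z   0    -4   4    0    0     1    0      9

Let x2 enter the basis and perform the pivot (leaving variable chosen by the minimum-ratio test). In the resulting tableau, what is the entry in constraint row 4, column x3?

Ratio test on column x2 — row 1: entry -1/5 ≤ 0; row 2: (101/5)/(13/5) = 101/13; row 3: (9/5)/(2/5) = 9/2; row 4: entry -4/5 ≤ 0. Minimum is 9/2 at row 3 (x1 leaves); pivot element 2/5.
Divide row 3 by 2/5; eliminate column x2 from the other rows.
Row 4 update in column x3: 2 − (-4/5)·(5/2) = 4.

4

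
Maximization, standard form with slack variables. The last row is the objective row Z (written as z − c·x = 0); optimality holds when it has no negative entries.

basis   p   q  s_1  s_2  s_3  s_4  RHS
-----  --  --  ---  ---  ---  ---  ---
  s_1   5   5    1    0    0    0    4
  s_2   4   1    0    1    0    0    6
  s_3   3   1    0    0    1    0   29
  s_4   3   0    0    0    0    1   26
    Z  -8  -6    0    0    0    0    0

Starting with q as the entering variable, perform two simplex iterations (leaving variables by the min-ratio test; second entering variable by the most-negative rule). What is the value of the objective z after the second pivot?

Ratio test on column q — row 1: 4/5 = 4/5; row 2: 6/1 = 6; row 3: 29/1 = 29; row 4: entry 0 ≤ 0. Minimum is 4/5 at row 1 (s_1 leaves); pivot element 5.
Pivot on row 1; the Z-row RHS becomes 0 − (-6)·(4/5) = 24/5.
Next entering variable (most negative Z-row entry -2): p.
Ratio test on column p — row 1: (4/5)/1 = 4/5; row 2: (26/5)/3 = 26/15; row 3: (141/5)/2 = 141/10; row 4: 26/3 = 26/3. Minimum is 4/5 at row 1 (q leaves); pivot element 1.
After the second pivot the Z-row RHS is 24/5 − (-2)·(4/5) = 32/5.

32/5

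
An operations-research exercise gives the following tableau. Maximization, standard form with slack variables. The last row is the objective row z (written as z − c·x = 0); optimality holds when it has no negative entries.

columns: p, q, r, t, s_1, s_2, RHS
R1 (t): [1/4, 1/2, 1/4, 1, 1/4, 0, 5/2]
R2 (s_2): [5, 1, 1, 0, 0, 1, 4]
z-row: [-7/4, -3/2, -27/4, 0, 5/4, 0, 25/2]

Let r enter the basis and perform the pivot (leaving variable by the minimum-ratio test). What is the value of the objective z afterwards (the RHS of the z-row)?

Ratio test on column r — row 1: (5/2)/(1/4) = 10; row 2: 4/1 = 4. Minimum is 4 at row 2 (s_2 leaves); pivot element 1.
Pivot on row 2; the z-row RHS becomes 25/2 − (-27/4)·4 = 79/2.

79/2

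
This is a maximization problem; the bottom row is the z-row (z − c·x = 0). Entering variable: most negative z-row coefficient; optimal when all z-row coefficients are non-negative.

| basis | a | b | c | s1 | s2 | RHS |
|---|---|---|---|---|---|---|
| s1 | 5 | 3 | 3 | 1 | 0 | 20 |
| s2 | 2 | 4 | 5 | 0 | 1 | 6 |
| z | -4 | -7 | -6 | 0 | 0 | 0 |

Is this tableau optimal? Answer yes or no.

no

The z-row has a negative entry -7 in column b, so it is not optimal.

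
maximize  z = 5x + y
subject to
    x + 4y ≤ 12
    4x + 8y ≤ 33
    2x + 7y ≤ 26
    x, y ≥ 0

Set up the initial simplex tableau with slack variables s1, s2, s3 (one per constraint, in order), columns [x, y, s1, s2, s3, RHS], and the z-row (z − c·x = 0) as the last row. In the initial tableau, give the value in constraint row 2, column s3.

Slack s3 belongs to constraint 3; its column is the unit vector e_3, so the entry in row 2 is 0.

0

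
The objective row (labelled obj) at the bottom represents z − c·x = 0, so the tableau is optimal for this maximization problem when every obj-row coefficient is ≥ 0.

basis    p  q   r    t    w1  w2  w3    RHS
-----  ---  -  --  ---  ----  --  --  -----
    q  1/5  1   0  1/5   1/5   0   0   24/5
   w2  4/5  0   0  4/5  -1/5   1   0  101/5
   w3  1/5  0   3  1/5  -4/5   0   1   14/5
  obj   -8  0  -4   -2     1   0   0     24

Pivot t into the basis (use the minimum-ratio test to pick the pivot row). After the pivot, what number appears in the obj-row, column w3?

10

Ratio test on column t — row 1: (24/5)/(1/5) = 24; row 2: (101/5)/(4/5) = 101/4; row 3: (14/5)/(1/5) = 14. Minimum is 14 at row 3 (w3 leaves); pivot element 1/5.
Divide row 3 by 1/5; eliminate column t from the other rows.
obj-row update in column w3: 0 − (-2)·5 = 10.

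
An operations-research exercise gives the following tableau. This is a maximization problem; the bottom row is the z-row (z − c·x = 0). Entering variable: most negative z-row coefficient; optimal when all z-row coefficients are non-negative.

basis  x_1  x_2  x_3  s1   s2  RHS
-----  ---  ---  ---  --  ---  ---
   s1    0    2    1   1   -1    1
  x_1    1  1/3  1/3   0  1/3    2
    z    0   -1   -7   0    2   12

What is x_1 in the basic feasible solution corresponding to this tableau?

x_1 is basic (row 2); its value is the RHS of that row, 2.

2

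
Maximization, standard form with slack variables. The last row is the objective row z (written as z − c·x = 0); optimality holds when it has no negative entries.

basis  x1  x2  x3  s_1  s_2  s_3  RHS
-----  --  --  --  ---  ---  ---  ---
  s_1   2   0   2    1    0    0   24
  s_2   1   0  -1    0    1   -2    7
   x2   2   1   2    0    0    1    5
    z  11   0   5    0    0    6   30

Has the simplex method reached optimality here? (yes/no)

yes

Every z-row coefficient is ≥ 0, so the tableau is optimal.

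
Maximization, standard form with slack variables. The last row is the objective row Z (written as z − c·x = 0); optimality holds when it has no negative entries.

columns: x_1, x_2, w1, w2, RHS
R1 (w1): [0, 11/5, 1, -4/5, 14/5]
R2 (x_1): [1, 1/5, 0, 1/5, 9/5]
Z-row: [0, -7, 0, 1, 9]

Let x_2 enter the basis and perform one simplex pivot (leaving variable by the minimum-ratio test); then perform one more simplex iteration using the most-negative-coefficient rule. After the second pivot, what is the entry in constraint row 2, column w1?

Ratio test on column x_2 — row 1: (14/5)/(11/5) = 14/11; row 2: (9/5)/(1/5) = 9. Minimum is 14/11 at row 1 (w1 leaves); pivot element 11/5.
Divide row 1 by 11/5; eliminate column x_2 from the other rows.
Second iteration: most negative Z-row entry is -17/11 in column w2, so w2 enters.
Ratio test on column w2 — row 1: entry -4/11 ≤ 0; row 2: (17/11)/(3/11) = 17/3. Minimum is 17/3 at row 2 (x_1 leaves); pivot element 3/11.
Divide row 2 by 3/11; eliminate column w2 from the other rows.
After both pivots, the entry at constraint row 2, column w1 is -1/3.

-1/3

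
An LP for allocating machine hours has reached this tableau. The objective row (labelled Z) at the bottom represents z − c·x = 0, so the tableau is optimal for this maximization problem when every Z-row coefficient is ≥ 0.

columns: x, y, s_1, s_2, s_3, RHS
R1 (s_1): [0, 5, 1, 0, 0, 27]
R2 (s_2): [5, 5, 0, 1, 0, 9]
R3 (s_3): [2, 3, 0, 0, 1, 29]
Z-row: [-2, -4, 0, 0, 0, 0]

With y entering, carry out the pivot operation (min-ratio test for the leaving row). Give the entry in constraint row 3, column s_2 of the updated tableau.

Ratio test on column y — row 1: 27/5 = 27/5; row 2: 9/5 = 9/5; row 3: 29/3 = 29/3. Minimum is 9/5 at row 2 (s_2 leaves); pivot element 5.
Divide row 2 by 5; eliminate column y from the other rows.
Row 3 update in column s_2: 0 − 3·(1/5) = -3/5.

-3/5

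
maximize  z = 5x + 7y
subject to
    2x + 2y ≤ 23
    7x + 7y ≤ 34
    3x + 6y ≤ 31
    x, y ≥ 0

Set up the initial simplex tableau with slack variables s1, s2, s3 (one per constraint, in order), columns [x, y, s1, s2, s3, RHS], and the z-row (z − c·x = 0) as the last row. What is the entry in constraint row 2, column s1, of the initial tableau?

Slack s1 belongs to constraint 1; its column is the unit vector e_1, so the entry in row 2 is 0.

0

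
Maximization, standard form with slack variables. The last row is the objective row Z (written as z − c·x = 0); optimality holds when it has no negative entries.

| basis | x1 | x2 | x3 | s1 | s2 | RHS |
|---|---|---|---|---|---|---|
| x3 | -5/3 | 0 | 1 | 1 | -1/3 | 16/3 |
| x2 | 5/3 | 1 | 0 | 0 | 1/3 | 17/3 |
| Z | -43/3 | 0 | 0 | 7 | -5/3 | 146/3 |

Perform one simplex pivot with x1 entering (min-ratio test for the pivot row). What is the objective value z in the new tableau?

487/5

Ratio test on column x1 — row 1: entry -5/3 ≤ 0; row 2: (17/3)/(5/3) = 17/5. Minimum is 17/5 at row 2 (x2 leaves); pivot element 5/3.
Pivot on row 2; the Z-row RHS becomes 146/3 − (-43/3)·(17/5) = 487/5.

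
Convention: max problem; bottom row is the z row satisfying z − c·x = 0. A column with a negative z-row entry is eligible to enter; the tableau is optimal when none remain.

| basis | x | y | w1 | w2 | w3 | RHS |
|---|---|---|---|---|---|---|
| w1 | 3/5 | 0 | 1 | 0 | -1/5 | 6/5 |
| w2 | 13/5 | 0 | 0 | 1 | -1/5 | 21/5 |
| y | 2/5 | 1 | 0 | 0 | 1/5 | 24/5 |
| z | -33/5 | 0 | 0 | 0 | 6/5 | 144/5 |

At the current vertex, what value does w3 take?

0

w3 is not in the basis, so in the current basic feasible solution w3 = 0.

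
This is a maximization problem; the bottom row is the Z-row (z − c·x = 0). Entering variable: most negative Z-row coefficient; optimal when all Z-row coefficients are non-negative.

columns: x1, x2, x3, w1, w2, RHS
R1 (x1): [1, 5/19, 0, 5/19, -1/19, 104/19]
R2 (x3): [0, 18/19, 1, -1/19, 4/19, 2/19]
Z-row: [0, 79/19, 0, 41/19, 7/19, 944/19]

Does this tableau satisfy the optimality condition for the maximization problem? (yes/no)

Every Z-row coefficient is ≥ 0, so the tableau is optimal.

yes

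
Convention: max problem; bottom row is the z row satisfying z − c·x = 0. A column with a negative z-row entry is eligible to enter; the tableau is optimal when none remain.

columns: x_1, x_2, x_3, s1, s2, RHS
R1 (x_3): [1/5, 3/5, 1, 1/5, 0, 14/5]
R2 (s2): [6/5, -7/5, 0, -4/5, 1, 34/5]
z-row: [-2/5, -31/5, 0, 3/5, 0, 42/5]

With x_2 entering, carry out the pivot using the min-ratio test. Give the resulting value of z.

112/3

Ratio test on column x_2 — row 1: (14/5)/(3/5) = 14/3; row 2: entry -7/5 ≤ 0. Minimum is 14/3 at row 1 (x_3 leaves); pivot element 3/5.
Pivot on row 1; the z-row RHS becomes 42/5 − (-31/5)·(14/3) = 112/3.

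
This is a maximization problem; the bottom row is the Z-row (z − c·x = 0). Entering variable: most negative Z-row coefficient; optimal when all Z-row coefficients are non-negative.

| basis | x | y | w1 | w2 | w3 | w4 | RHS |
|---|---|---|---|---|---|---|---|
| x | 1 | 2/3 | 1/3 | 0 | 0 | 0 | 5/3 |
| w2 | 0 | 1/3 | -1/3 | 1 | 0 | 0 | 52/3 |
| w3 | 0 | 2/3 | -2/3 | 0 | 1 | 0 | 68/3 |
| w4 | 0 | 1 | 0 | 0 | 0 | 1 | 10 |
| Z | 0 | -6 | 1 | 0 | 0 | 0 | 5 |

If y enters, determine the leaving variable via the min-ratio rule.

Column y entries and ratios — x: (5/3)/(2/3) = 5/2; w2: (52/3)/(1/3) = 52; w3: (68/3)/(2/3) = 34; w4: 10/1 = 10.
Smallest ratio is 5/2 in the row of x, so x leaves.

x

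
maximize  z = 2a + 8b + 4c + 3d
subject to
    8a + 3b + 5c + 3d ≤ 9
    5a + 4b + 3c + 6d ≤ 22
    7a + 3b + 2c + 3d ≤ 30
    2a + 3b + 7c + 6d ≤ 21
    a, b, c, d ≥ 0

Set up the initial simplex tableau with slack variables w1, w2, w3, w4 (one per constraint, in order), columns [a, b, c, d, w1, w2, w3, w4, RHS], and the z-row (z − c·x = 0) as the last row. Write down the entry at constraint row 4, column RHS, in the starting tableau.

21

The RHS of constraint 4 is b_4 = 21.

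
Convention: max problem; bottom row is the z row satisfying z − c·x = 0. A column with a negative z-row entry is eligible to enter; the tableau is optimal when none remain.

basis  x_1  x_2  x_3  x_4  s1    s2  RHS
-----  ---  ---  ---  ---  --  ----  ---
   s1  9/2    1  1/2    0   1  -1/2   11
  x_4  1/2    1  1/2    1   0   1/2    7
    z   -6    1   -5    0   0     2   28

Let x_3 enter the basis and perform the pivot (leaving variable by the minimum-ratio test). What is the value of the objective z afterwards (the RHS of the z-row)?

98

Ratio test on column x_3 — row 1: 11/(1/2) = 22; row 2: 7/(1/2) = 14. Minimum is 14 at row 2 (x_4 leaves); pivot element 1/2.
Pivot on row 2; the z-row RHS becomes 28 − (-5)·14 = 98.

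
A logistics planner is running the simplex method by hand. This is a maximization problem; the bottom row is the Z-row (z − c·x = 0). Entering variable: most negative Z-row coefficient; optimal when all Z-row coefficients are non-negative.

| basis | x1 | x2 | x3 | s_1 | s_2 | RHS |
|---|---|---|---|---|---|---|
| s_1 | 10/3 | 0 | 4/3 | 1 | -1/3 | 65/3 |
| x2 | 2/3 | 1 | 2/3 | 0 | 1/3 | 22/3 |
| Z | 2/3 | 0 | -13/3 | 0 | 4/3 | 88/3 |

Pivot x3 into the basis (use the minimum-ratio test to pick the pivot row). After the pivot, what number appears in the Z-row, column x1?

Ratio test on column x3 — row 1: (65/3)/(4/3) = 65/4; row 2: (22/3)/(2/3) = 11. Minimum is 11 at row 2 (x2 leaves); pivot element 2/3.
Divide row 2 by 2/3; eliminate column x3 from the other rows.
Z-row update in column x1: 2/3 − (-13/3)·1 = 5.

5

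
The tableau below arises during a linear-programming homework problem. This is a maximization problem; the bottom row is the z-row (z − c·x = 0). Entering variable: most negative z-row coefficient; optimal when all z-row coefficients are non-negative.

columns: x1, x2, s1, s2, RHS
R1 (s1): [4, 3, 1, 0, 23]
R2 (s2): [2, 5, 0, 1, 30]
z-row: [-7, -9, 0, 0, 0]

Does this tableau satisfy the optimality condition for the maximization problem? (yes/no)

no

The z-row has a negative entry -9 in column x2, so it is not optimal.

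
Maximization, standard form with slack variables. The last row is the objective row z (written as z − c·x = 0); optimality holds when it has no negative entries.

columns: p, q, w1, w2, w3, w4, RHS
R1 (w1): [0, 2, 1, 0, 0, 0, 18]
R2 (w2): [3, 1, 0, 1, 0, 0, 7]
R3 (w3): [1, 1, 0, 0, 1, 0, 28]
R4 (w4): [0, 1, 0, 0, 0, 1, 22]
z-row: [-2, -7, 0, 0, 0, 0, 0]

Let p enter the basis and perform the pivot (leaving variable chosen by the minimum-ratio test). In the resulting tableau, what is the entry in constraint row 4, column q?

1

Ratio test on column p — row 1: entry 0 ≤ 0; row 2: 7/3 = 7/3; row 3: 28/1 = 28; row 4: entry 0 ≤ 0. Minimum is 7/3 at row 2 (w2 leaves); pivot element 3.
Divide row 2 by 3; eliminate column p from the other rows.
Row 4 update in column q: 1 − 0·(1/3) = 1.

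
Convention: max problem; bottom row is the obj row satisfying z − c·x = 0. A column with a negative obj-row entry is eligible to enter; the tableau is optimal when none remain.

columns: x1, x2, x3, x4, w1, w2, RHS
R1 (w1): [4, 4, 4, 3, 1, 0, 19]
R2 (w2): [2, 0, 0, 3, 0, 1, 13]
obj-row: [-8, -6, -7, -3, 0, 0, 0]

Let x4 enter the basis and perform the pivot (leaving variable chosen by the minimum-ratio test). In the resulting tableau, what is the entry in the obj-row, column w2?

Ratio test on column x4 — row 1: 19/3 = 19/3; row 2: 13/3 = 13/3. Minimum is 13/3 at row 2 (w2 leaves); pivot element 3.
Divide row 2 by 3; eliminate column x4 from the other rows.
obj-row update in column w2: 0 − (-3)·(1/3) = 1.

1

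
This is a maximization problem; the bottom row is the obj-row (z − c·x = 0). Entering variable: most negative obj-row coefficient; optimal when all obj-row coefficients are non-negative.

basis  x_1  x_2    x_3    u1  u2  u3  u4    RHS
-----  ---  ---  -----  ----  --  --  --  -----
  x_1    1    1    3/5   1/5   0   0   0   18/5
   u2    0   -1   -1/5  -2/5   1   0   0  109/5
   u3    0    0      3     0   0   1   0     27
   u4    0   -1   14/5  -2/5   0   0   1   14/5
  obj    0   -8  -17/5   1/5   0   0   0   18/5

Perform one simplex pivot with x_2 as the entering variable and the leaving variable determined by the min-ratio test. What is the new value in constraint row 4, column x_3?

Ratio test on column x_2 — row 1: (18/5)/1 = 18/5; row 2: entry -1 ≤ 0; row 3: entry 0 ≤ 0; row 4: entry -1 ≤ 0. Minimum is 18/5 at row 1 (x_1 leaves); pivot element 1.
Divide row 1 by 1; eliminate column x_2 from the other rows.
Row 4 update in column x_3: 14/5 − (-1)·(3/5) = 17/5.

17/5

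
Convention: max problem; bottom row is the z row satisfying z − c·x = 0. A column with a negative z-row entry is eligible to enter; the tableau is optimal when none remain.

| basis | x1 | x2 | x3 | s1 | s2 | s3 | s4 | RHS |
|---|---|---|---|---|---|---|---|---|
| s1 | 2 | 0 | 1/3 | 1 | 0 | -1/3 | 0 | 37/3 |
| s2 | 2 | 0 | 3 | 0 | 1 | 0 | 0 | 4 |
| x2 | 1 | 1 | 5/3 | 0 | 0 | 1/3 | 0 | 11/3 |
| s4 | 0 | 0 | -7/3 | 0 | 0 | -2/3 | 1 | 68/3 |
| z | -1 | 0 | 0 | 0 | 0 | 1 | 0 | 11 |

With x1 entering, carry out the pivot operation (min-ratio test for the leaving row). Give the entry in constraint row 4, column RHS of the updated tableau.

Ratio test on column x1 — row 1: (37/3)/2 = 37/6; row 2: 4/2 = 2; row 3: (11/3)/1 = 11/3; row 4: entry 0 ≤ 0. Minimum is 2 at row 2 (s2 leaves); pivot element 2.
Divide row 2 by 2; eliminate column x1 from the other rows.
Row 4 update in column RHS: 68/3 − 0·2 = 68/3.

68/3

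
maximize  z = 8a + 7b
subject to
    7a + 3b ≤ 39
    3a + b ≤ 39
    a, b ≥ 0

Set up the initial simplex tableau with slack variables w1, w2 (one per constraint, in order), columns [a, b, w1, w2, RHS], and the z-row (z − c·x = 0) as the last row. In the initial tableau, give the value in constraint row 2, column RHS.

39

The RHS of constraint 2 is b_2 = 39.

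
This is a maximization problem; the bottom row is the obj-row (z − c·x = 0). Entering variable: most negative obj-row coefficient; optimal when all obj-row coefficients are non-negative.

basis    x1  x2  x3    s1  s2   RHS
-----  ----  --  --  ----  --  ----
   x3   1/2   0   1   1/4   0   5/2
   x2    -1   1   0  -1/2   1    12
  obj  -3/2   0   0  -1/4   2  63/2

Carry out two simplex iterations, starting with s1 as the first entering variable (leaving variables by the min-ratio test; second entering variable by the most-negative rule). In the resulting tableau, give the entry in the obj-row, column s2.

2

Ratio test on column s1 — row 1: (5/2)/(1/4) = 10; row 2: entry -1/2 ≤ 0. Minimum is 10 at row 1 (x3 leaves); pivot element 1/4.
Divide row 1 by 1/4; eliminate column s1 from the other rows.
Second iteration: most negative obj-row entry is -1 in column x1, so x1 enters.
Ratio test on column x1 — row 1: 10/2 = 5; row 2: entry 0 ≤ 0. Minimum is 5 at row 1 (s1 leaves); pivot element 2.
Divide row 1 by 2; eliminate column x1 from the other rows.
After both pivots, the entry at the obj-row, column s2 is 2.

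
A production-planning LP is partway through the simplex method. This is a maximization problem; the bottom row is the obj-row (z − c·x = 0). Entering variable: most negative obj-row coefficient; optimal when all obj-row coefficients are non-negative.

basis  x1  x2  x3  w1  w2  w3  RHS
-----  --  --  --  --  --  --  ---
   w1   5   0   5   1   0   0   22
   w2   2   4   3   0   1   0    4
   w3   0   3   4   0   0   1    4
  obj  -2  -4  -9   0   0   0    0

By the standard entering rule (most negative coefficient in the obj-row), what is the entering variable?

Negative obj-row entries: x1: -2, x2: -4, x3: -9.
The most negative is -9 in column x3, so x3 enters.

x3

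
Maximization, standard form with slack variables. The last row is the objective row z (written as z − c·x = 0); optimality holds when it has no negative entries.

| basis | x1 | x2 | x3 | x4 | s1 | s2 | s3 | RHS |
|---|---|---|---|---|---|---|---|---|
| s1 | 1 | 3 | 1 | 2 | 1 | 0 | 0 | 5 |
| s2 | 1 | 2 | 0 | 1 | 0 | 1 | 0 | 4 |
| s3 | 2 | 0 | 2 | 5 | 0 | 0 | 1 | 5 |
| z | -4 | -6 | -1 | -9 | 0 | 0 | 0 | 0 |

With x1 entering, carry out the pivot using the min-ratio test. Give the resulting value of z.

10

Ratio test on column x1 — row 1: 5/1 = 5; row 2: 4/1 = 4; row 3: 5/2 = 5/2. Minimum is 5/2 at row 3 (s3 leaves); pivot element 2.
Pivot on row 3; the z-row RHS becomes 0 − (-4)·(5/2) = 10.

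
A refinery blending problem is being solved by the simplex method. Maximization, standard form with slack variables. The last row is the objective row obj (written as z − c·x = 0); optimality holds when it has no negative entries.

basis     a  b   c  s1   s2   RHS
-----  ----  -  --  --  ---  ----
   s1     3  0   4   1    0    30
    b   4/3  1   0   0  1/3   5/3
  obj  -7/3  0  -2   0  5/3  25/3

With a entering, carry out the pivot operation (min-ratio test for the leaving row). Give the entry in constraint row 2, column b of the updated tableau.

Ratio test on column a — row 1: 30/3 = 10; row 2: (5/3)/(4/3) = 5/4. Minimum is 5/4 at row 2 (b leaves); pivot element 4/3.
Divide row 2 by 4/3; eliminate column a from the other rows.
In the new row 2, the b entry is the old entry divided by the pivot: 1/(4/3) = 3/4.

3/4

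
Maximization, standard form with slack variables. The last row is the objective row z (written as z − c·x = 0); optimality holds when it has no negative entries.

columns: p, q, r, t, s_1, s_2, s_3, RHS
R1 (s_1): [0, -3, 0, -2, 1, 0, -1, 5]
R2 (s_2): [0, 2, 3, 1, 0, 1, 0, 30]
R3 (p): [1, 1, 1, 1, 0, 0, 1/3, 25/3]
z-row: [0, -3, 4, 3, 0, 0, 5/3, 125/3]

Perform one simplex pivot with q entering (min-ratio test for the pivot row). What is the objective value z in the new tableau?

200/3

Ratio test on column q — row 1: entry -3 ≤ 0; row 2: 30/2 = 15; row 3: (25/3)/1 = 25/3. Minimum is 25/3 at row 3 (p leaves); pivot element 1.
Pivot on row 3; the z-row RHS becomes 125/3 − (-3)·(25/3) = 200/3.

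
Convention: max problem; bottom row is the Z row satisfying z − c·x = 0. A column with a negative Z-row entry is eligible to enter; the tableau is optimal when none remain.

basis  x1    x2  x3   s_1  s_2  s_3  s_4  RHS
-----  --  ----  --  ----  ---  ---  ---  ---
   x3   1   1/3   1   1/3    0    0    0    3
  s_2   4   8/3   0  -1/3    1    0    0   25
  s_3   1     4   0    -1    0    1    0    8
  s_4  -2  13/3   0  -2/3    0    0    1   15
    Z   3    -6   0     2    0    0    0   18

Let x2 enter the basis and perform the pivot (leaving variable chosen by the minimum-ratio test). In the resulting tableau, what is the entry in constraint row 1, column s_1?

Ratio test on column x2 — row 1: 3/(1/3) = 9; row 2: 25/(8/3) = 75/8; row 3: 8/4 = 2; row 4: 15/(13/3) = 45/13. Minimum is 2 at row 3 (s_3 leaves); pivot element 4.
Divide row 3 by 4; eliminate column x2 from the other rows.
Row 1 update in column s_1: 1/3 − (1/3)·(-1/4) = 5/12.

5/12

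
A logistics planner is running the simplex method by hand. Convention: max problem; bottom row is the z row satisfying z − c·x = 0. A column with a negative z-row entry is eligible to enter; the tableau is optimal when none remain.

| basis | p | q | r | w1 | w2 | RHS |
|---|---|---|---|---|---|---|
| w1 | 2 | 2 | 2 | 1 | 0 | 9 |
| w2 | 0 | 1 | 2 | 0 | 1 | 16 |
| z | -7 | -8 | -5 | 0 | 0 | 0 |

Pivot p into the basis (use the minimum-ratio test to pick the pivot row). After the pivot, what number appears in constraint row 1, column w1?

Ratio test on column p — row 1: 9/2 = 9/2; row 2: entry 0 ≤ 0. Minimum is 9/2 at row 1 (w1 leaves); pivot element 2.
Divide row 1 by 2; eliminate column p from the other rows.
In the new row 1, the w1 entry is the old entry divided by the pivot: 1/2 = 1/2.

1/2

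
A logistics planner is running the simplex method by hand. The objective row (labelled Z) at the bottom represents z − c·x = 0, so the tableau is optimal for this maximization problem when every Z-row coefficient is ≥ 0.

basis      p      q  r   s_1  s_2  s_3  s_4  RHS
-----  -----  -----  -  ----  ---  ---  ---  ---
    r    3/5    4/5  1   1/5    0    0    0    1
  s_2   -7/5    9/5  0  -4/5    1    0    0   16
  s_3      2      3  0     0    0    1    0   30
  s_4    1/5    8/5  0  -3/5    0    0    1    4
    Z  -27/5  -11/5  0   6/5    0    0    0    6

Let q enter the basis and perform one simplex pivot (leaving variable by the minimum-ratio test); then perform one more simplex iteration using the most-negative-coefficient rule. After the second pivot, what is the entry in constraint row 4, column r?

-1/3

Ratio test on column q — row 1: 1/(4/5) = 5/4; row 2: 16/(9/5) = 80/9; row 3: 30/3 = 10; row 4: 4/(8/5) = 5/2. Minimum is 5/4 at row 1 (r leaves); pivot element 4/5.
Divide row 1 by 4/5; eliminate column q from the other rows.
Second iteration: most negative Z-row entry is -15/4 in column p, so p enters.
Ratio test on column p — row 1: (5/4)/(3/4) = 5/3; row 2: entry -11/4 ≤ 0; row 3: entry -1/4 ≤ 0; row 4: entry -1 ≤ 0. Minimum is 5/3 at row 1 (q leaves); pivot element 3/4.
Divide row 1 by 3/4; eliminate column p from the other rows.
After both pivots, the entry at constraint row 4, column r is -1/3.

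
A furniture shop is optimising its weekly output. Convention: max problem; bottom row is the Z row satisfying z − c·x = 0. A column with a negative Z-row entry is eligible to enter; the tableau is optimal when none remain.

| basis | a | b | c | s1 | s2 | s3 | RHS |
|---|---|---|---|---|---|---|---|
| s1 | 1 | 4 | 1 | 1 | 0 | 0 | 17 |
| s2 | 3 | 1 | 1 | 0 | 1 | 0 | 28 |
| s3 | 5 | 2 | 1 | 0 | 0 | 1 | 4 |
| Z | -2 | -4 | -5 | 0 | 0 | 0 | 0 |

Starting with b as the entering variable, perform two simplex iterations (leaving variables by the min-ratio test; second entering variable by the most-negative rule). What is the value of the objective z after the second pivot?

Ratio test on column b — row 1: 17/4 = 17/4; row 2: 28/1 = 28; row 3: 4/2 = 2. Minimum is 2 at row 3 (s3 leaves); pivot element 2.
Pivot on row 3; the Z-row RHS becomes 0 − (-4)·2 = 8.
Next entering variable (most negative Z-row entry -3): c.
Ratio test on column c — row 1: entry -1 ≤ 0; row 2: 26/(1/2) = 52; row 3: 2/(1/2) = 4. Minimum is 4 at row 3 (b leaves); pivot element 1/2.
After the second pivot the Z-row RHS is 8 − (-3)·4 = 20.

20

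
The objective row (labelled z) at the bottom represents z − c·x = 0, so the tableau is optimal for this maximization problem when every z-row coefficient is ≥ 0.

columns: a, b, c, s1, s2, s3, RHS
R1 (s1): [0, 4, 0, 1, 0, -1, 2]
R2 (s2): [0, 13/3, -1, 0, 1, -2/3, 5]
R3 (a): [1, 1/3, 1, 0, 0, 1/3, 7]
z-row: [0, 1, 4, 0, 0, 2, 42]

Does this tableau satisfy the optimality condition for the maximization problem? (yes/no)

Every z-row coefficient is ≥ 0, so the tableau is optimal.

yes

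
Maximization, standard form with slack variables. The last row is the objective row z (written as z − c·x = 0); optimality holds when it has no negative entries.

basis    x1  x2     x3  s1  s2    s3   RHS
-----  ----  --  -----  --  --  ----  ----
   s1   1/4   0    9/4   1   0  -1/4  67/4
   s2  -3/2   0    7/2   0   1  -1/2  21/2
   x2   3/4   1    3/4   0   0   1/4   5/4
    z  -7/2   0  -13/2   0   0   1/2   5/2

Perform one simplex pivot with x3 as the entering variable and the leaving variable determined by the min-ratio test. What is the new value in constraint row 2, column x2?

Ratio test on column x3 — row 1: (67/4)/(9/4) = 67/9; row 2: (21/2)/(7/2) = 3; row 3: (5/4)/(3/4) = 5/3. Minimum is 5/3 at row 3 (x2 leaves); pivot element 3/4.
Divide row 3 by 3/4; eliminate column x3 from the other rows.
Row 2 update in column x2: 0 − (7/2)·(4/3) = -14/3.

-14/3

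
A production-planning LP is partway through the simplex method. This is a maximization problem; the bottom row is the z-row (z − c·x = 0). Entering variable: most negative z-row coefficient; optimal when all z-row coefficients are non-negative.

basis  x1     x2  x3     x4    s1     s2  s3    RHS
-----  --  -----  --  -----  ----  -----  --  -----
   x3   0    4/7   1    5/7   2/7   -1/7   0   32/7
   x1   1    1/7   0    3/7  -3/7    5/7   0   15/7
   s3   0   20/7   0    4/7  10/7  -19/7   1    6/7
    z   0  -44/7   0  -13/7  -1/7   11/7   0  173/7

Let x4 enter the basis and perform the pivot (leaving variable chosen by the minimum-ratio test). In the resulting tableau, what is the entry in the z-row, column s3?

13/4

Ratio test on column x4 — row 1: (32/7)/(5/7) = 32/5; row 2: (15/7)/(3/7) = 5; row 3: (6/7)/(4/7) = 3/2. Minimum is 3/2 at row 3 (s3 leaves); pivot element 4/7.
Divide row 3 by 4/7; eliminate column x4 from the other rows.
z-row update in column s3: 0 − (-13/7)·(7/4) = 13/4.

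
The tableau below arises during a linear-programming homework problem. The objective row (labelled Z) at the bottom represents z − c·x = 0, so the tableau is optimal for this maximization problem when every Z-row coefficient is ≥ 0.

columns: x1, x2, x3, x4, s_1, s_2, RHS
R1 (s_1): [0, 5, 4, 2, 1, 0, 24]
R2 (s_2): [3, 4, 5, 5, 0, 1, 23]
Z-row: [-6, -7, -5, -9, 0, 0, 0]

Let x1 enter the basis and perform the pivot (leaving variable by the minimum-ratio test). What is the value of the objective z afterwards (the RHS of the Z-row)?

46

Ratio test on column x1 — row 1: entry 0 ≤ 0; row 2: 23/3 = 23/3. Minimum is 23/3 at row 2 (s_2 leaves); pivot element 3.
Pivot on row 2; the Z-row RHS becomes 0 − (-6)·(23/3) = 46.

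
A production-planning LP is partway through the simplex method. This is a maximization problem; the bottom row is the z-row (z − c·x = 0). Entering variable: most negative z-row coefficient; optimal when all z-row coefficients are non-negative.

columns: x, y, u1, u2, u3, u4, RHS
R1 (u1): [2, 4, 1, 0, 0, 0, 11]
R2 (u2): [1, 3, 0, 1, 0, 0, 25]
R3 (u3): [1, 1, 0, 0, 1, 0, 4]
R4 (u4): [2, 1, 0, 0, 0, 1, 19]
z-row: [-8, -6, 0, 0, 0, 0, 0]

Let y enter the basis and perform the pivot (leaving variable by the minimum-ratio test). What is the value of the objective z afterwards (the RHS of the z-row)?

33/2

Ratio test on column y — row 1: 11/4 = 11/4; row 2: 25/3 = 25/3; row 3: 4/1 = 4; row 4: 19/1 = 19. Minimum is 11/4 at row 1 (u1 leaves); pivot element 4.
Pivot on row 1; the z-row RHS becomes 0 − (-6)·(11/4) = 33/2.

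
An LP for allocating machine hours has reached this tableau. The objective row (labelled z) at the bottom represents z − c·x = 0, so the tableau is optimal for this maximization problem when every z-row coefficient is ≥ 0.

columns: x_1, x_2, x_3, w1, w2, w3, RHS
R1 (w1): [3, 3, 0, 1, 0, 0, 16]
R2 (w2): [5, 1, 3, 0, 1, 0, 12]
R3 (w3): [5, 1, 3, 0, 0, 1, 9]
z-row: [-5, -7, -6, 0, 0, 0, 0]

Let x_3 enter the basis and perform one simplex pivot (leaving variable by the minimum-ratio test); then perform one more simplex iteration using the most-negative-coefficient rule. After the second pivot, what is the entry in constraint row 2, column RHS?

Ratio test on column x_3 — row 1: entry 0 ≤ 0; row 2: 12/3 = 4; row 3: 9/3 = 3. Minimum is 3 at row 3 (w3 leaves); pivot element 3.
Divide row 3 by 3; eliminate column x_3 from the other rows.
Second iteration: most negative z-row entry is -5 in column x_2, so x_2 enters.
Ratio test on column x_2 — row 1: 16/3 = 16/3; row 2: entry 0 ≤ 0; row 3: 3/(1/3) = 9. Minimum is 16/3 at row 1 (w1 leaves); pivot element 3.
Divide row 1 by 3; eliminate column x_2 from the other rows.
After both pivots, the entry at constraint row 2, column RHS is 3.

3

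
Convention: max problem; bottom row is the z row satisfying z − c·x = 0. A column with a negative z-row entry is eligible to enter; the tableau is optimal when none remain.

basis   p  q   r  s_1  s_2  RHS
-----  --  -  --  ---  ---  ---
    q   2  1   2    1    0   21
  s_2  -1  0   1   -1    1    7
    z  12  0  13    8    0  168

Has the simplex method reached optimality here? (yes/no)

Every z-row coefficient is ≥ 0, so the tableau is optimal.

yes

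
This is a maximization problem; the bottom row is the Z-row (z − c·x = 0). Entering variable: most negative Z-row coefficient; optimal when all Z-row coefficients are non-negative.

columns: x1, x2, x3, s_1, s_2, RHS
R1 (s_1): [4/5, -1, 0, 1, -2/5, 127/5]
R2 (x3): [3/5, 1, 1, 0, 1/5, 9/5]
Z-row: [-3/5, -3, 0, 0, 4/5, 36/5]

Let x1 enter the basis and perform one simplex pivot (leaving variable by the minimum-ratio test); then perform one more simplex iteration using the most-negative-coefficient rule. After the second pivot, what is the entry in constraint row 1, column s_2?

Ratio test on column x1 — row 1: (127/5)/(4/5) = 127/4; row 2: (9/5)/(3/5) = 3. Minimum is 3 at row 2 (x3 leaves); pivot element 3/5.
Divide row 2 by 3/5; eliminate column x1 from the other rows.
Second iteration: most negative Z-row entry is -2 in column x2, so x2 enters.
Ratio test on column x2 — row 1: entry -7/3 ≤ 0; row 2: 3/(5/3) = 9/5. Minimum is 9/5 at row 2 (x1 leaves); pivot element 5/3.
Divide row 2 by 5/3; eliminate column x2 from the other rows.
After both pivots, the entry at constraint row 1, column s_2 is -1/5.

-1/5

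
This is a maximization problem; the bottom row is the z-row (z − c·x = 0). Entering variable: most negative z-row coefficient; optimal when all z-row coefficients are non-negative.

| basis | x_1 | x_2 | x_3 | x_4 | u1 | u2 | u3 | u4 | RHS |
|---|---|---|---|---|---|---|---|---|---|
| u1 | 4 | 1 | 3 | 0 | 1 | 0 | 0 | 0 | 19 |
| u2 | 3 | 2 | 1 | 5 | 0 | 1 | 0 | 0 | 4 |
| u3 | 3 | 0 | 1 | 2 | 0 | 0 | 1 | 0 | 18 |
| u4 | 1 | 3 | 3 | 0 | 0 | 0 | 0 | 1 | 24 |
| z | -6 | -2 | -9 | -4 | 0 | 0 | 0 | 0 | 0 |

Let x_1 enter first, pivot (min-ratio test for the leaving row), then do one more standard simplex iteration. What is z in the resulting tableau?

36

Ratio test on column x_1 — row 1: 19/4 = 19/4; row 2: 4/3 = 4/3; row 3: 18/3 = 6; row 4: 24/1 = 24. Minimum is 4/3 at row 2 (u2 leaves); pivot element 3.
Pivot on row 2; the z-row RHS becomes 0 − (-6)·(4/3) = 8.
Next entering variable (most negative z-row entry -7): x_3.
Ratio test on column x_3 — row 1: (41/3)/(5/3) = 41/5; row 2: (4/3)/(1/3) = 4; row 3: entry 0 ≤ 0; row 4: (68/3)/(8/3) = 17/2. Minimum is 4 at row 2 (x_1 leaves); pivot element 1/3.
After the second pivot the z-row RHS is 8 − (-7)·4 = 36.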